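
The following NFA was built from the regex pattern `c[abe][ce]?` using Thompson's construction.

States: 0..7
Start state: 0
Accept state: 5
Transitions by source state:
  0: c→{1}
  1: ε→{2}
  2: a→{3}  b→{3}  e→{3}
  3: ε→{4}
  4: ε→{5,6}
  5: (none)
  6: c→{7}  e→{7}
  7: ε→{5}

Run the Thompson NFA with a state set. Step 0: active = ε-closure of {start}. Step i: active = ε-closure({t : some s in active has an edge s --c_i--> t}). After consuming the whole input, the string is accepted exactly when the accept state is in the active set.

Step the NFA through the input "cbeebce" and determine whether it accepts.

Answer: REJECT

Derivation:
start: ε-closure({0}) = {0}
'c' @ 1: {1,2}
'b' @ 2: {3,4,5,6}  [accepting]
'e' @ 3: {5,7}  [accepting]
'e' @ 4: {}  — dead — no transitions
rest 'bce' ignored (set empty)
after full input: {}  (accept=5 not in)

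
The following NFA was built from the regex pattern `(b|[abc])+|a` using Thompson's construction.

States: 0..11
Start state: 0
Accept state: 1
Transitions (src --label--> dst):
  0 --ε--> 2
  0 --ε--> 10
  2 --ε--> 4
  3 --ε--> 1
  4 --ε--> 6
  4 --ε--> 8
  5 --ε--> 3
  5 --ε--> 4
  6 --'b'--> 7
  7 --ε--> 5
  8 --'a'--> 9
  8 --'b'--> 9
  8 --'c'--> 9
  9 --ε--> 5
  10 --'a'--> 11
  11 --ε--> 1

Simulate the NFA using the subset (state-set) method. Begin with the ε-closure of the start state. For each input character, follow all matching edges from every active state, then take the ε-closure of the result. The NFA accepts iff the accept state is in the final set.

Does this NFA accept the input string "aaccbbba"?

Answer: ACCEPT

Derivation:
initial (ε-close {0}): {0,2,4,6,8,10}
'a' @ 1: {1,3,4,5,6,8,9,11}  (accept∈set)
'a' @ 2: {1,3,4,5,6,8,9}  (accept∈set)
'c' @ 3: {1,3,4,5,6,8,9}  (accept∈set)
'c' @ 4: {1,3,4,5,6,8,9}  (accept∈set)
'b' @ 5: {1,3,4,5,6,7,8,9}  (accept∈set)
'b' @ 6: {1,3,4,5,6,7,8,9}  (accept∈set)
'b' @ 7: {1,3,4,5,6,7,8,9}  (accept∈set)
'a' @ 8: {1,3,4,5,6,8,9}  (accept∈set)
end set {1,3,4,5,6,8,9} — state 1 in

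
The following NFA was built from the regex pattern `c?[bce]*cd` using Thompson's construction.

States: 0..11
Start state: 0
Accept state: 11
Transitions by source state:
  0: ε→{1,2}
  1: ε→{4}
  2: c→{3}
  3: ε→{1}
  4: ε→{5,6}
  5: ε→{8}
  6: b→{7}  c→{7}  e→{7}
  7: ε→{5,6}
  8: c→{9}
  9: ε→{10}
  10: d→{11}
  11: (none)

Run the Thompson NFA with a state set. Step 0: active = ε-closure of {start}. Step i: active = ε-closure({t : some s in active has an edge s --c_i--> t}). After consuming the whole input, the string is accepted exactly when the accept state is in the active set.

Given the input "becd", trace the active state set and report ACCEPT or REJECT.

S₀ = ε-closure({0}) = {0,1,2,4,5,6,8}
'b' @ 1: {5,6,7,8}
'e' @ 2: {5,6,7,8}
'c' @ 3: {5,6,7,8,9,10}
'd' @ 4: {11}  ✓accept
final: {11}; accept 11 in set

Answer: ACCEPT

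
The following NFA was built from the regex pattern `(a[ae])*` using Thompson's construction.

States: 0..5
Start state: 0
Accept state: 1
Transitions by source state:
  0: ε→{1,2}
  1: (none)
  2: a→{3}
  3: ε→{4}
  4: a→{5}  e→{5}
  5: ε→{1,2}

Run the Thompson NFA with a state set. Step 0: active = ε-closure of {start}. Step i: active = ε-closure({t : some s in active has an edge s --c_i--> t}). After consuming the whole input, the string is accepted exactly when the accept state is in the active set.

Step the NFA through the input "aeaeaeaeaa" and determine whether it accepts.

S₀ = ε-closure({0}) = {0,1,2}
'a' @ 1: {3,4}
'e' @ 2: {1,2,5}  (accept∈set)
'a' @ 3: {3,4}
'e' @ 4: {1,2,5}  (accept∈set)
'a' @ 5: {3,4}
'e' @ 6: {1,2,5}  (accept∈set)
'a' @ 7: {3,4}
'e' @ 8: {1,2,5}  (accept∈set)
'a' @ 9: {3,4}
'a' @ 10: {1,2,5}  (accept∈set)
end set {1,2,5} — state 1 in

Answer: ACCEPT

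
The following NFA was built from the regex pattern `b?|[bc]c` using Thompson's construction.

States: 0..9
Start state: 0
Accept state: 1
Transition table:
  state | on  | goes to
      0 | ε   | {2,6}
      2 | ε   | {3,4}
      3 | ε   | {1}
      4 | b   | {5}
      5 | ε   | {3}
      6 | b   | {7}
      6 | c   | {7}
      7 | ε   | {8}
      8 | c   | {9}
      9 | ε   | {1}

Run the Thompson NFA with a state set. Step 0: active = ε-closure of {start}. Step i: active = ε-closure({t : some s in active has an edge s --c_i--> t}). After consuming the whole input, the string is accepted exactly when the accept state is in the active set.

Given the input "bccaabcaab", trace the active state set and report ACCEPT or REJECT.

Answer: REJECT

Derivation:
S₀ = ε-closure({0}) = {0,1,2,3,4,6}
'b' @ 1: {1,3,5,7,8}  (accept∈set)
'c' @ 2: {1,9}  (accept∈set)
'c' @ 3: {}  — state set empty
rest 'aabcaab' ignored (set empty)
after full input: {}  (accept=1 not in)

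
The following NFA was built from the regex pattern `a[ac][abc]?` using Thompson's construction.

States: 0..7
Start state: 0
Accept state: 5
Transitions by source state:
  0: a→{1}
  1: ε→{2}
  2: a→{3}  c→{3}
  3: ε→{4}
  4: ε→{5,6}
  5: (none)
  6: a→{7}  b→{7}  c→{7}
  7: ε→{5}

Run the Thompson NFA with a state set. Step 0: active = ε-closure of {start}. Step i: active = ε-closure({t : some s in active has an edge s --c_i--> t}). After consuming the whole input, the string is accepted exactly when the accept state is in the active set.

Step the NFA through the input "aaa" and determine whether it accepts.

S₀ = ε-closure({0}) = {0}
'a' @ 1: {1,2}
'a' @ 2: {3,4,5,6}  (accept∈set)
'a' @ 3: {5,7}  (accept∈set)
end set {5,7} — state 5 in

Answer: ACCEPT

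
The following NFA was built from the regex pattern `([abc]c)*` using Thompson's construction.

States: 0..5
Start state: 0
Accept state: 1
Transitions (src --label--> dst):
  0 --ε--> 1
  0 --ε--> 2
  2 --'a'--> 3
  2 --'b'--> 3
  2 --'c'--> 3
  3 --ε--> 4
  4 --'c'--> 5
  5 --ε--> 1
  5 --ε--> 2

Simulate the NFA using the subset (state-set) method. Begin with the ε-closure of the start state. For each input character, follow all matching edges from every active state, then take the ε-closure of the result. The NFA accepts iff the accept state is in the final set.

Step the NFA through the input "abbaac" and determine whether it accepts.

Answer: REJECT

Trace:
initial (ε-close {0}): {0,1,2}
'a' @ 1: {3,4}
'b' @ 2: {}  — dead — no transitions
rest 'baac' ignored (set empty)
after full input: {}  (accept=1 not in)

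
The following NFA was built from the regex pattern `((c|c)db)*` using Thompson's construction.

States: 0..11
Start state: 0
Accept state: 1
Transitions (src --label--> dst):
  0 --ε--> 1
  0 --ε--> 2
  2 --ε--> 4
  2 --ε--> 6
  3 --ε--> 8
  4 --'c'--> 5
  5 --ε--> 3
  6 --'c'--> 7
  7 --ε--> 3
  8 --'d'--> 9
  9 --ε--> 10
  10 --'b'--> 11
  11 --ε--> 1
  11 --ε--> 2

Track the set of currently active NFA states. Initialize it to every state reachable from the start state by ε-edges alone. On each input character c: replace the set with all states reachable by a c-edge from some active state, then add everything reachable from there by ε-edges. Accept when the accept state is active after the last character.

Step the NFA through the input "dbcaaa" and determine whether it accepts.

Answer: REJECT

Trace:
start: ε-closure({0}) = {0,1,2,4,6}
'd' @ 1: {}  — dead — no transitions
rest 'bcaaa' ignored (set empty)
final: {}; accept 1 not in set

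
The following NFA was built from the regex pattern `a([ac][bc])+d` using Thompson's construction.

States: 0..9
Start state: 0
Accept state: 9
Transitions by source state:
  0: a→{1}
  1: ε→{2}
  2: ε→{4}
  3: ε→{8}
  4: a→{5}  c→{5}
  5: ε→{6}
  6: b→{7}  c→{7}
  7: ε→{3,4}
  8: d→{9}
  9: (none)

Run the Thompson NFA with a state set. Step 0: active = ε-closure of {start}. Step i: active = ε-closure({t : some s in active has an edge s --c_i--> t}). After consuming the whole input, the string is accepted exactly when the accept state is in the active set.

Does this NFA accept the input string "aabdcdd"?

Answer: REJECT

Steps:
initial (ε-close {0}): {0}
'a' @ 1: {1,2,4}
'a' @ 2: {5,6}
'b' @ 3: {3,4,7,8}
'd' @ 4: {9}  [accepting]
'c' @ 5: {}  — no active states
rest 'dd' ignored (set empty)
end set {} — state 9 not in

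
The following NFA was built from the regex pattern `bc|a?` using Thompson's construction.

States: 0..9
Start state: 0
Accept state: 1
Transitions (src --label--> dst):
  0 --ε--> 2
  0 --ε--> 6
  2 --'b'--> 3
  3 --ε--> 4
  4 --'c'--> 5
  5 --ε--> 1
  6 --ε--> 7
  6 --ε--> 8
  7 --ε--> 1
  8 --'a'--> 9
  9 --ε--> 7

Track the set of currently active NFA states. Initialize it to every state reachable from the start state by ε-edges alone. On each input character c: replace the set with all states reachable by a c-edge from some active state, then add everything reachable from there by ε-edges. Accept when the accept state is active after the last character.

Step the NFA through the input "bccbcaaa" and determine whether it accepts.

Answer: REJECT

Steps:
S₀ = ε-closure({0}) = {0,1,2,6,7,8}
'b' @ 1: {3,4}
'c' @ 2: {1,5}  ✓accept
'c' @ 3: {}  — no active states
rest 'bcaaa' ignored (set empty)
end set {} — state 1 not in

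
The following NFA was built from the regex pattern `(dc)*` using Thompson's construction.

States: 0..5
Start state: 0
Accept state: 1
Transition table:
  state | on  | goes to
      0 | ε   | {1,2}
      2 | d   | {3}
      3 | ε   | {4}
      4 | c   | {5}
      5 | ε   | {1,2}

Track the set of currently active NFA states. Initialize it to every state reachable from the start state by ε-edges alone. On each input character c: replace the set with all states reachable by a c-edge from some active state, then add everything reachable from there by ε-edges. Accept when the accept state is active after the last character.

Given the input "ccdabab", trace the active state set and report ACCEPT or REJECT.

Answer: REJECT

Steps:
initial (ε-close {0}): {0,1,2}
'c' @ 1: {}  — state set empty
rest 'cdabab' ignored (set empty)
final: {}; accept 1 not in set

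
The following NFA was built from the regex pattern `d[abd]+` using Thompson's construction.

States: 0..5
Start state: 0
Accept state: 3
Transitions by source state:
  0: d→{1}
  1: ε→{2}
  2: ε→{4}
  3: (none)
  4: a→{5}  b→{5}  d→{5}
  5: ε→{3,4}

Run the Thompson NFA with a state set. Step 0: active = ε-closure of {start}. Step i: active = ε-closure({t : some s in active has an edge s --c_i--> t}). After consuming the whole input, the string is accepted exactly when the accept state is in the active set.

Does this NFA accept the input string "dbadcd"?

Answer: REJECT

Trace:
start: ε-closure({0}) = {0}
'd' @ 1: {1,2,4}
'b' @ 2: {3,4,5}  [accepting]
'a' @ 3: {3,4,5}  [accepting]
'd' @ 4: {3,4,5}  [accepting]
'c' @ 5: {}  — dead — no transitions
rest 'd' ignored (set empty)
final: {}; accept 3 not in set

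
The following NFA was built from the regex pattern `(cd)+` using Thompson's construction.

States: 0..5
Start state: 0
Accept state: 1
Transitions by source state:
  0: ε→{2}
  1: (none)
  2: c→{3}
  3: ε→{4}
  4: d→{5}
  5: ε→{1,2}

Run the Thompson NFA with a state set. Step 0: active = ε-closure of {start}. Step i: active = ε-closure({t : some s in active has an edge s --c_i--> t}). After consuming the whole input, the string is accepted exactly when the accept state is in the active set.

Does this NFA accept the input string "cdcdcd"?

initial (ε-close {0}): {0,2}
'c' @ 1: {3,4}
'd' @ 2: {1,2,5}  ✓accept
'c' @ 3: {3,4}
'd' @ 4: {1,2,5}  ✓accept
'c' @ 5: {3,4}
'd' @ 6: {1,2,5}  ✓accept
final: {1,2,5}; accept 1 in set

Answer: ACCEPT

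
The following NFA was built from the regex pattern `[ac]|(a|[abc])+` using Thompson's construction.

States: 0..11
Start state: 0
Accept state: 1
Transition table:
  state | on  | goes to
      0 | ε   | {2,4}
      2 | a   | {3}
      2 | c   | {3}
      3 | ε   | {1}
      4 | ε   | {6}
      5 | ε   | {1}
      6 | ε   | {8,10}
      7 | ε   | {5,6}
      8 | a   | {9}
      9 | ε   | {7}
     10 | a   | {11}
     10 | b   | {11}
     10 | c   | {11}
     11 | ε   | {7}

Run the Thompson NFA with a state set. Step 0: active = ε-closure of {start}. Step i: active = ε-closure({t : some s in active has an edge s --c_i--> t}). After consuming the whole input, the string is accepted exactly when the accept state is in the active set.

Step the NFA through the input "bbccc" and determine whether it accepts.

start: ε-closure({0}) = {0,2,4,6,8,10}
'b' @ 1: {1,5,6,7,8,10,11}  [accepting]
'b' @ 2: {1,5,6,7,8,10,11}  [accepting]
'c' @ 3: {1,5,6,7,8,10,11}  [accepting]
'c' @ 4: {1,5,6,7,8,10,11}  [accepting]
'c' @ 5: {1,5,6,7,8,10,11}  [accepting]
final: {1,5,6,7,8,10,11}; accept 1 in set

Answer: ACCEPT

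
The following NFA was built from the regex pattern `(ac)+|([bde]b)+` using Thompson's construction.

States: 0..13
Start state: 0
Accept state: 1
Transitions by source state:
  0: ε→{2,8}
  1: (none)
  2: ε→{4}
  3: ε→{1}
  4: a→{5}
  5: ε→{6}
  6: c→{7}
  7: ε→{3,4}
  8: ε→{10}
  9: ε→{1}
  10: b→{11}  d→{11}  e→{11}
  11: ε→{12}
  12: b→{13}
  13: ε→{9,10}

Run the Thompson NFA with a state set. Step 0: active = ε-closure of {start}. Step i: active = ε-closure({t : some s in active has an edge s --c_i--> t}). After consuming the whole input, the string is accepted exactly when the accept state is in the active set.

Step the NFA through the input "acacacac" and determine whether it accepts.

start: ε-closure({0}) = {0,2,4,8,10}
'a' @ 1: {5,6}
'c' @ 2: {1,3,4,7}  [accepting]
'a' @ 3: {5,6}
'c' @ 4: {1,3,4,7}  [accepting]
'a' @ 5: {5,6}
'c' @ 6: {1,3,4,7}  [accepting]
'a' @ 7: {5,6}
'c' @ 8: {1,3,4,7}  [accepting]
final: {1,3,4,7}; accept 1 in set

Answer: ACCEPT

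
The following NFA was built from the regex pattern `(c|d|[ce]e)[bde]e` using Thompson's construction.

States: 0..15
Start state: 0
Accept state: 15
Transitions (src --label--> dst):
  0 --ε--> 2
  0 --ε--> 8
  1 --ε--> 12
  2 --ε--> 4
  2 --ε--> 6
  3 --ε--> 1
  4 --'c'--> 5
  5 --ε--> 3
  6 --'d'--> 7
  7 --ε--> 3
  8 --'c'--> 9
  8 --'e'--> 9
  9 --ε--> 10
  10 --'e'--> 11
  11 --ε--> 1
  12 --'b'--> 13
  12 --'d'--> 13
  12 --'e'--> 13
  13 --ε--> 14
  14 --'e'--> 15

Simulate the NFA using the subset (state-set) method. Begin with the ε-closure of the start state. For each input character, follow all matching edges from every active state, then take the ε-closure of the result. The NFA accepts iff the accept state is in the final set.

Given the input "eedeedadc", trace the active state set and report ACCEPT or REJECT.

Answer: REJECT

Derivation:
initial (ε-close {0}): {0,2,4,6,8}
'e' @ 1: {9,10}
'e' @ 2: {1,11,12}
'd' @ 3: {13,14}
'e' @ 4: {15}  ✓accept
'e' @ 5: {}  — dead — no transitions
rest 'dadc' ignored (set empty)
end set {} — state 15 not in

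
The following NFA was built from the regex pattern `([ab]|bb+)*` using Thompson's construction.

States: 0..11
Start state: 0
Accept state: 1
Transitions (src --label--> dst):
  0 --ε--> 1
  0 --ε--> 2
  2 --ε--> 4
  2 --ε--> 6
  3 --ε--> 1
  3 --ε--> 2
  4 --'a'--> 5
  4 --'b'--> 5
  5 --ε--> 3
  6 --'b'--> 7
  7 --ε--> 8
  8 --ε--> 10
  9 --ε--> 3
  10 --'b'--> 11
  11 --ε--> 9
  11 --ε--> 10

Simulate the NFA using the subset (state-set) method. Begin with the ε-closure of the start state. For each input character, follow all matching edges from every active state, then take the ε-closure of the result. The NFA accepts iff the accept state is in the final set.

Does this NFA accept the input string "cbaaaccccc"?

start: ε-closure({0}) = {0,1,2,4,6}
'c' @ 1: {}  — state set empty
rest 'baaaccccc' ignored (set empty)
after full input: {}  (accept=1 not in)

Answer: REJECT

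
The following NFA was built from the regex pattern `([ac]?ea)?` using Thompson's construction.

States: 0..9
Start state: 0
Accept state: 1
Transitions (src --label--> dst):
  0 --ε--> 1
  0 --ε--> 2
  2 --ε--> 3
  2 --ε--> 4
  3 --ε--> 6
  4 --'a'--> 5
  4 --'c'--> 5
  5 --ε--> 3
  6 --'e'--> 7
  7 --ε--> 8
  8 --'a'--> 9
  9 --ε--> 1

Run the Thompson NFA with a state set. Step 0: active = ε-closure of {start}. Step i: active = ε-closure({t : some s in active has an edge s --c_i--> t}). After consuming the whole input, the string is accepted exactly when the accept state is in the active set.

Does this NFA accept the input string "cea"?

start: ε-closure({0}) = {0,1,2,3,4,6}
'c' @ 1: {3,5,6}
'e' @ 2: {7,8}
'a' @ 3: {1,9}  [accepting]
final: {1,9}; accept 1 in set

Answer: ACCEPT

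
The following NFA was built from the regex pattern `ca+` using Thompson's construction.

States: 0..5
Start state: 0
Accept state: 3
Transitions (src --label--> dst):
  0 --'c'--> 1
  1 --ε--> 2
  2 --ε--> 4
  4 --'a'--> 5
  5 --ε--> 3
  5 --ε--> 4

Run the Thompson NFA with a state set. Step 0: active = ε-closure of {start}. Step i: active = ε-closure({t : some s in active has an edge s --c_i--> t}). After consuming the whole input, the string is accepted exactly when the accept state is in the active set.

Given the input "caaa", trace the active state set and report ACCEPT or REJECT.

Answer: ACCEPT

Derivation:
start: ε-closure({0}) = {0}
'c' @ 1: {1,2,4}
'a' @ 2: {3,4,5}  ✓accept
'a' @ 3: {3,4,5}  ✓accept
'a' @ 4: {3,4,5}  ✓accept
end set {3,4,5} — state 3 in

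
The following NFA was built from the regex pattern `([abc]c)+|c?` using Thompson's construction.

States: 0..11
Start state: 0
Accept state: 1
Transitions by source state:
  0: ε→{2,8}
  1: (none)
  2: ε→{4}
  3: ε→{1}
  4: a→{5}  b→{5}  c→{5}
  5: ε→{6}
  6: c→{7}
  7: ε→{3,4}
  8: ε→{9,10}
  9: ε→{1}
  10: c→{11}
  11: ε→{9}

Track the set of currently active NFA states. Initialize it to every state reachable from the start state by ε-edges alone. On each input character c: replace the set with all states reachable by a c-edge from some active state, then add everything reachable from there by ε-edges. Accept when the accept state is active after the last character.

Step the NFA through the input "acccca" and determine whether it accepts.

start: ε-closure({0}) = {0,1,2,4,8,9,10}
'a' @ 1: {5,6}
'c' @ 2: {1,3,4,7}  [accepting]
'c' @ 3: {5,6}
'c' @ 4: {1,3,4,7}  [accepting]
'c' @ 5: {5,6}
'a' @ 6: {}  — dead — no transitions
end set {} — state 1 not in

Answer: REJECT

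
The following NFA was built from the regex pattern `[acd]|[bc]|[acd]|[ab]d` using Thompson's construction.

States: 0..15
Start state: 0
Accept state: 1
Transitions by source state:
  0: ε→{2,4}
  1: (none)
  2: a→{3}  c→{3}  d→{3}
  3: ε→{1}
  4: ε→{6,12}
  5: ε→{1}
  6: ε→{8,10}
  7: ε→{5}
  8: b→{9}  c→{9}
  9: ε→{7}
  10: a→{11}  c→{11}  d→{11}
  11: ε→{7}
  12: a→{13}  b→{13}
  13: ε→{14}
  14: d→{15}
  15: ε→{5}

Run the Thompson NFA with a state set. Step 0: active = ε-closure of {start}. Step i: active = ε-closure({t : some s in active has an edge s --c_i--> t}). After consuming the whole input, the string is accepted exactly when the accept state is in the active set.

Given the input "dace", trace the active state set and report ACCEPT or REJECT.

initial (ε-close {0}): {0,2,4,6,8,10,12}
'd' @ 1: {1,3,5,7,11}  ✓accept
'a' @ 2: {}  — dead — no transitions
rest 'ce' ignored (set empty)
after full input: {}  (accept=1 not in)

Answer: REJECT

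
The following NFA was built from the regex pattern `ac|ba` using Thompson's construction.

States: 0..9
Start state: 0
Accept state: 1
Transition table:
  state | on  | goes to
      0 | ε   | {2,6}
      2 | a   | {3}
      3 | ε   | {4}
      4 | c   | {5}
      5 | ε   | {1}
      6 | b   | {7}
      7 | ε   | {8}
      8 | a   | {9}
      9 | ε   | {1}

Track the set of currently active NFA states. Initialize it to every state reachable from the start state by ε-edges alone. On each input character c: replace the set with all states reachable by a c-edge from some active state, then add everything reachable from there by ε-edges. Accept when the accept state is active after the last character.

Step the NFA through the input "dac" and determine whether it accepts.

Answer: REJECT

Trace:
initial (ε-close {0}): {0,2,6}
'd' @ 1: {}  — state set empty
rest 'ac' ignored (set empty)
final: {}; accept 1 not in set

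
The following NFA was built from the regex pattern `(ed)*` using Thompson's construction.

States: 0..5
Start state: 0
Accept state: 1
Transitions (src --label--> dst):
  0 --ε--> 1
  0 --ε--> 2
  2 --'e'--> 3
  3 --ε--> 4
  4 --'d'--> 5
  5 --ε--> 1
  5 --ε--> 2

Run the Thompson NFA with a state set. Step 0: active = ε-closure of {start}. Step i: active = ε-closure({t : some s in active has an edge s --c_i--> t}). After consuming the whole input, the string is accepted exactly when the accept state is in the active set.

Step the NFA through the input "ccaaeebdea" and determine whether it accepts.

start: ε-closure({0}) = {0,1,2}
'c' @ 1: {}  — dead — no transitions
rest 'caaeebdea' ignored (set empty)
after full input: {}  (accept=1 not in)

Answer: REJECT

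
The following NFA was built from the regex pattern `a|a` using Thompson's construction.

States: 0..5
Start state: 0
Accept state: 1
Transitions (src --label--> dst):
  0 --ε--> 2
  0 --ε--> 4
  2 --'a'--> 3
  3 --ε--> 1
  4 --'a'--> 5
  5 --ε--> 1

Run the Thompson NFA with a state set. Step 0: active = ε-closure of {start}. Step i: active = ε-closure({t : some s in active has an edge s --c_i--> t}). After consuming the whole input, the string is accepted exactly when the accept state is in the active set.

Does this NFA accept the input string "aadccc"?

Answer: REJECT

Trace:
initial (ε-close {0}): {0,2,4}
'a' @ 1: {1,3,5}  ✓accept
'a' @ 2: {}  — state set empty
rest 'dccc' ignored (set empty)
end set {} — state 1 not in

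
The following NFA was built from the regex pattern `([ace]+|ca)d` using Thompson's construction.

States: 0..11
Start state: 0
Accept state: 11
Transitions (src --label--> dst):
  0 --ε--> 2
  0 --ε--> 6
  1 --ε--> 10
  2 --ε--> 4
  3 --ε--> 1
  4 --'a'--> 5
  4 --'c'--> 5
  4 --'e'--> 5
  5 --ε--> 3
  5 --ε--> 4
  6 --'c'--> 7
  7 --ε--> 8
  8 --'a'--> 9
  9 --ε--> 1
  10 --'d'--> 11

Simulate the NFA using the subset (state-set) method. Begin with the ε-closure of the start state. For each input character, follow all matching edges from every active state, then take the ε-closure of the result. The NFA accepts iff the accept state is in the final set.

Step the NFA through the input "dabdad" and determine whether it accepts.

Answer: REJECT

Derivation:
initial (ε-close {0}): {0,2,4,6}
'd' @ 1: {}  — dead — no transitions
rest 'abdad' ignored (set empty)
final: {}; accept 11 not in set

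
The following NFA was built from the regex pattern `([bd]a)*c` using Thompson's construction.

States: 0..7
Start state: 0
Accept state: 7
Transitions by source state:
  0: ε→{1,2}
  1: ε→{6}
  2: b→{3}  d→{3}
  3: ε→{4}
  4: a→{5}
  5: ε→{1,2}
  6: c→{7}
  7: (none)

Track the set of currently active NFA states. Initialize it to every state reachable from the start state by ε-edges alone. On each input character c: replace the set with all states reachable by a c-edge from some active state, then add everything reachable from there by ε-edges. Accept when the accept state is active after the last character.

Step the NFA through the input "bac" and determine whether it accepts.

Answer: ACCEPT

Steps:
S₀ = ε-closure({0}) = {0,1,2,6}
'b' @ 1: {3,4}
'a' @ 2: {1,2,5,6}
'c' @ 3: {7}  (accept∈set)
after full input: {7}  (accept=7 in)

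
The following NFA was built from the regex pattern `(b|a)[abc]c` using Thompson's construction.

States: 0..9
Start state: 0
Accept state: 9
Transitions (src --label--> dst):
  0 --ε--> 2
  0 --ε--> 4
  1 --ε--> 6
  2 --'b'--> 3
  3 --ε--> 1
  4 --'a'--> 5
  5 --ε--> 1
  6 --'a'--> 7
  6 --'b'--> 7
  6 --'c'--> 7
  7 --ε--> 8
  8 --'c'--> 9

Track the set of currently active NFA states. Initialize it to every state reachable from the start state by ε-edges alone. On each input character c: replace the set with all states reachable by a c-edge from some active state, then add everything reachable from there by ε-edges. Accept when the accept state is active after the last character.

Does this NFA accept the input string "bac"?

start: ε-closure({0}) = {0,2,4}
'b' @ 1: {1,3,6}
'a' @ 2: {7,8}
'c' @ 3: {9}  (accept∈set)
after full input: {9}  (accept=9 in)

Answer: ACCEPT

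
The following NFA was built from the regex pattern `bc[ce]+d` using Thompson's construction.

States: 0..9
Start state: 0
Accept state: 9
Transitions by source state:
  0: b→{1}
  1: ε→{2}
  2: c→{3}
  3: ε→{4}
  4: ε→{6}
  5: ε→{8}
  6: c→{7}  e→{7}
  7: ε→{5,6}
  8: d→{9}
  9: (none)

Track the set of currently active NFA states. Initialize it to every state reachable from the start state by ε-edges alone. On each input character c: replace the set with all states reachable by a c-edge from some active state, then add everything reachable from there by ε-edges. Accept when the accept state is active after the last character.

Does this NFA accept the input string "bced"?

S₀ = ε-closure({0}) = {0}
'b' @ 1: {1,2}
'c' @ 2: {3,4,6}
'e' @ 3: {5,6,7,8}
'd' @ 4: {9}  ✓accept
final: {9}; accept 9 in set

Answer: ACCEPT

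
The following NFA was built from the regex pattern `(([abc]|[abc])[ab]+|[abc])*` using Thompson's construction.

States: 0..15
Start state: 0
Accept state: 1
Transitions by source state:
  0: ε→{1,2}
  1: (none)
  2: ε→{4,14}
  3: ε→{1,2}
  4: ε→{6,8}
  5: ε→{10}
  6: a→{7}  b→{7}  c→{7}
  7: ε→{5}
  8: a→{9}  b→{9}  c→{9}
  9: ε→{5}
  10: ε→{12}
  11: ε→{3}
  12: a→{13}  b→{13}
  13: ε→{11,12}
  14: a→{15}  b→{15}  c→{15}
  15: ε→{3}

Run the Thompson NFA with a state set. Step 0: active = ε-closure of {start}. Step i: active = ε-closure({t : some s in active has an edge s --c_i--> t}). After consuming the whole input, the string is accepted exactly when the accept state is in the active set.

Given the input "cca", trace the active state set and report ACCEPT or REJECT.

Answer: ACCEPT

Trace:
initial (ε-close {0}): {0,1,2,4,6,8,14}
'c' @ 1: {1,2,3,4,5,6,7,8,9,10,12,14,15}  ✓accept
'c' @ 2: {1,2,3,4,5,6,7,8,9,10,12,14,15}  ✓accept
'a' @ 3: {1,2,3,4,5,6,7,8,9,10,11,12,13,14,15}  ✓accept
final: {1,2,3,4,5,6,7,8,9,10,11,12,13,14,15}; accept 1 in set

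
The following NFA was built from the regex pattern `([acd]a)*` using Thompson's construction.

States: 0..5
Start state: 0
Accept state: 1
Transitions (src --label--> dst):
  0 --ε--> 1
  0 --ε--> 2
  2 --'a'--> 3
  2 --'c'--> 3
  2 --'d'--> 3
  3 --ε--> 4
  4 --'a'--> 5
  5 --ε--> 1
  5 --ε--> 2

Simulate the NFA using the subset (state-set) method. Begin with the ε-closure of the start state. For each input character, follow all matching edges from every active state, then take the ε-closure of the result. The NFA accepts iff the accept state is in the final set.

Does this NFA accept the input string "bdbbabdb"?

initial (ε-close {0}): {0,1,2}
'b' @ 1: {}  — dead — no transitions
rest 'dbbabdb' ignored (set empty)
end set {} — state 1 not in

Answer: REJECT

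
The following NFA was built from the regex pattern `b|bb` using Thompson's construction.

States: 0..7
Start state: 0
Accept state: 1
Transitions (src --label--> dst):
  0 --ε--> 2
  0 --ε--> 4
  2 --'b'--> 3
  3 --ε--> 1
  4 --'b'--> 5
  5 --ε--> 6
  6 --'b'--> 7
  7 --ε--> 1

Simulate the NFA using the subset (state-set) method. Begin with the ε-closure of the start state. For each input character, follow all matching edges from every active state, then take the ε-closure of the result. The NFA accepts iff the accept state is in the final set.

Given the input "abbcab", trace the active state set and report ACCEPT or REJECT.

Answer: REJECT

Steps:
initial (ε-close {0}): {0,2,4}
'a' @ 1: {}  — dead — no transitions
rest 'bbcab' ignored (set empty)
final: {}; accept 1 not in set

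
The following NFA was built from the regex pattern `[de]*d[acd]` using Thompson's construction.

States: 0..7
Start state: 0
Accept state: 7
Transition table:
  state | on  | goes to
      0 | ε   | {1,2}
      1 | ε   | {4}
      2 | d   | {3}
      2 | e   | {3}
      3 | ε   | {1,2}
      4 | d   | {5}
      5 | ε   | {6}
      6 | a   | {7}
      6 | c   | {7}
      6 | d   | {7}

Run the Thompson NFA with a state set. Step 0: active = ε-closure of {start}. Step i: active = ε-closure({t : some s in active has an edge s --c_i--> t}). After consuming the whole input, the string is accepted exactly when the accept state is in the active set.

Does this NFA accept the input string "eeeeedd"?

initial (ε-close {0}): {0,1,2,4}
'e' @ 1: {1,2,3,4}
'e' @ 2: {1,2,3,4}
'e' @ 3: {1,2,3,4}
'e' @ 4: {1,2,3,4}
'e' @ 5: {1,2,3,4}
'd' @ 6: {1,2,3,4,5,6}
'd' @ 7: {1,2,3,4,5,6,7}  (accept∈set)
final: {1,2,3,4,5,6,7}; accept 7 in set

Answer: ACCEPT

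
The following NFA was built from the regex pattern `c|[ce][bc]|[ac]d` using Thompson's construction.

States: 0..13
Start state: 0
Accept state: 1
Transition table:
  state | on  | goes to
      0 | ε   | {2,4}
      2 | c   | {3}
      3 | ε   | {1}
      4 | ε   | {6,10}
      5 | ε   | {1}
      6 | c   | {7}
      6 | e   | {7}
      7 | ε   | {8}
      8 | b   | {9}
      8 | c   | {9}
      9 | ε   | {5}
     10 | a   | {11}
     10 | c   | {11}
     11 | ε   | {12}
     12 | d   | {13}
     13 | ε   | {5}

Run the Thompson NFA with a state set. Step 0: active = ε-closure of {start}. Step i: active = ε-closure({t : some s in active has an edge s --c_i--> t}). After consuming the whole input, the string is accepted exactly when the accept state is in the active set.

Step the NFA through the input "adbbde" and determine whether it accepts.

Answer: REJECT

Derivation:
initial (ε-close {0}): {0,2,4,6,10}
'a' @ 1: {11,12}
'd' @ 2: {1,5,13}  (accept∈set)
'b' @ 3: {}  — dead — no transitions
rest 'bde' ignored (set empty)
after full input: {}  (accept=1 not in)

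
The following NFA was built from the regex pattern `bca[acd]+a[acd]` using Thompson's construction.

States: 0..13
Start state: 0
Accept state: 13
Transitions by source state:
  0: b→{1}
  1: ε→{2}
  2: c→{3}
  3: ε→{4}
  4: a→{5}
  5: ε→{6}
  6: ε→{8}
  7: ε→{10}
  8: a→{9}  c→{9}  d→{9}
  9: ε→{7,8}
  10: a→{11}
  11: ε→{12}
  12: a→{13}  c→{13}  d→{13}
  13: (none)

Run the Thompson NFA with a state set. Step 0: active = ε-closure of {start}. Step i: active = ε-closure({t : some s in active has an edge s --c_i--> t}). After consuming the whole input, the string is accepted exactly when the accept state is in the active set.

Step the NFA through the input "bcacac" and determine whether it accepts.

start: ε-closure({0}) = {0}
'b' @ 1: {1,2}
'c' @ 2: {3,4}
'a' @ 3: {5,6,8}
'c' @ 4: {7,8,9,10}
'a' @ 5: {7,8,9,10,11,12}
'c' @ 6: {7,8,9,10,13}  ✓accept
after full input: {7,8,9,10,13}  (accept=13 in)

Answer: ACCEPT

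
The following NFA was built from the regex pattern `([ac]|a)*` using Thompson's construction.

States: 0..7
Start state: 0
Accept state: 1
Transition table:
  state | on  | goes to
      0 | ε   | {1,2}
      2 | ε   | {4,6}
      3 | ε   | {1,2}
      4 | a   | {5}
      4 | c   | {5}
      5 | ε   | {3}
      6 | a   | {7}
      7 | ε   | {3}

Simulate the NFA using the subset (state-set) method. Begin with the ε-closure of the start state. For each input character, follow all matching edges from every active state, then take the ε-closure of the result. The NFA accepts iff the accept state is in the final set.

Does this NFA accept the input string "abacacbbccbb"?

Answer: REJECT

Derivation:
S₀ = ε-closure({0}) = {0,1,2,4,6}
'a' @ 1: {1,2,3,4,5,6,7}  (accept∈set)
'b' @ 2: {}  — no active states
rest 'acacbbccbb' ignored (set empty)
end set {} — state 1 not in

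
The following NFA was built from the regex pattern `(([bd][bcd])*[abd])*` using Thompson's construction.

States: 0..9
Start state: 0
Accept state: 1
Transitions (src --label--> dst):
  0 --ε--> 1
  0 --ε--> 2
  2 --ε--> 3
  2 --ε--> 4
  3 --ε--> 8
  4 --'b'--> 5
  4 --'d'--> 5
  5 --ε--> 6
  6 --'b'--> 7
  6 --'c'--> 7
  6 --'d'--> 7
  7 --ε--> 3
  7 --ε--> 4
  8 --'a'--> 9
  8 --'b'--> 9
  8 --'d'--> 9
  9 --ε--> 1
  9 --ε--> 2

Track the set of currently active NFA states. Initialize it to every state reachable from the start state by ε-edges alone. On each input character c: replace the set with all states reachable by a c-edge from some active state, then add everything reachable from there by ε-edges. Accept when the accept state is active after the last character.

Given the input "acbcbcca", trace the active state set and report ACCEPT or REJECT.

Answer: REJECT

Steps:
S₀ = ε-closure({0}) = {0,1,2,3,4,8}
'a' @ 1: {1,2,3,4,8,9}  ✓accept
'c' @ 2: {}  — dead — no transitions
rest 'bcbcca' ignored (set empty)
end set {} — state 1 not in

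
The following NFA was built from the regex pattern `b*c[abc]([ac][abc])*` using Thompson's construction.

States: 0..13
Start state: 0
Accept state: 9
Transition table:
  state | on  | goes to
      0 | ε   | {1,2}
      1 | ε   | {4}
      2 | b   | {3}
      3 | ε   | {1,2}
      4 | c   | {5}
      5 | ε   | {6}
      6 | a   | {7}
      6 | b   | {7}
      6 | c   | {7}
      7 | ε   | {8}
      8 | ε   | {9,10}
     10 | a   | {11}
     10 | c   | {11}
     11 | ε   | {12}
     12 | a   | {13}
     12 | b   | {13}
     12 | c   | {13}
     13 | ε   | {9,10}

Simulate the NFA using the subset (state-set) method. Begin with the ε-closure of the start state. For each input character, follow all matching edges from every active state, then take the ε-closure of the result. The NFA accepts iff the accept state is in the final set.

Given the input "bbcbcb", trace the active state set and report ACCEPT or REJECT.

Answer: ACCEPT

Derivation:
initial (ε-close {0}): {0,1,2,4}
'b' @ 1: {1,2,3,4}
'b' @ 2: {1,2,3,4}
'c' @ 3: {5,6}
'b' @ 4: {7,8,9,10}  ✓accept
'c' @ 5: {11,12}
'b' @ 6: {9,10,13}  ✓accept
after full input: {9,10,13}  (accept=9 in)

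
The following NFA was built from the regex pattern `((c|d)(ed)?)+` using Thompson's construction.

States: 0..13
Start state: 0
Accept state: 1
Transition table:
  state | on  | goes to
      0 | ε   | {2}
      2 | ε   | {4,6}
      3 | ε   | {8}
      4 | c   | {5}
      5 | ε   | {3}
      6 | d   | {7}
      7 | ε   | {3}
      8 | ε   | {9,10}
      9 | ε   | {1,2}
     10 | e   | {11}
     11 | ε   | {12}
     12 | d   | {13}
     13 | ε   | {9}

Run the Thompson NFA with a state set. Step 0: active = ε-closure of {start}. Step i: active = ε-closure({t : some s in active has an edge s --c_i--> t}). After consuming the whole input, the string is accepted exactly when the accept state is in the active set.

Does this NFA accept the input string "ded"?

Answer: ACCEPT

Trace:
start: ε-closure({0}) = {0,2,4,6}
'd' @ 1: {1,2,3,4,6,7,8,9,10}  ✓accept
'e' @ 2: {11,12}
'd' @ 3: {1,2,4,6,9,13}  ✓accept
final: {1,2,4,6,9,13}; accept 1 in set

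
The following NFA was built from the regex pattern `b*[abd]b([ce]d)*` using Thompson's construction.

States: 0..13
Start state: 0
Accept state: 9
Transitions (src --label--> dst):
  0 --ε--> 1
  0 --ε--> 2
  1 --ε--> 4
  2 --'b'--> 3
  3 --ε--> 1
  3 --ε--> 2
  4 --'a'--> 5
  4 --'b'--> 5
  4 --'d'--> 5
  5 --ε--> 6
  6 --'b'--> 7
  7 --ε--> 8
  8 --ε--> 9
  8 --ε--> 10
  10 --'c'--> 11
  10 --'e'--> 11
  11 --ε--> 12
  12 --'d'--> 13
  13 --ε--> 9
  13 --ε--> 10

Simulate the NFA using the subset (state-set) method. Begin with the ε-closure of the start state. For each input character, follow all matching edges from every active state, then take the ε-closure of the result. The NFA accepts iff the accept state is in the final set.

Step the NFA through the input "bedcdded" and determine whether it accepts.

Answer: REJECT

Steps:
start: ε-closure({0}) = {0,1,2,4}
'b' @ 1: {1,2,3,4,5,6}
'e' @ 2: {}  — state set empty
rest 'dcdded' ignored (set empty)
end set {} — state 9 not in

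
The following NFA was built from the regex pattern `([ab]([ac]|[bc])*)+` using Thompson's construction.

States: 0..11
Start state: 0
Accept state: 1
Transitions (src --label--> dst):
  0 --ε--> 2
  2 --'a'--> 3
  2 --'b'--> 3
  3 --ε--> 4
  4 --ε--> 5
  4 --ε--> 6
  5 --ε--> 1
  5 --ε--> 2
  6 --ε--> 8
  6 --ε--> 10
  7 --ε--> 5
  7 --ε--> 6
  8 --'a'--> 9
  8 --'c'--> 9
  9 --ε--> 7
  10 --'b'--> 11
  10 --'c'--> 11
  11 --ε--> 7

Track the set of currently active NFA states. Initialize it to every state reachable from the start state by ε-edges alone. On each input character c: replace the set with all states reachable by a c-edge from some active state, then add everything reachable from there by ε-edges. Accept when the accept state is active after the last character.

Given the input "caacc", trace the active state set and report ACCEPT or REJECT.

Answer: REJECT

Derivation:
initial (ε-close {0}): {0,2}
'c' @ 1: {}  — state set empty
rest 'aacc' ignored (set empty)
final: {}; accept 1 not in set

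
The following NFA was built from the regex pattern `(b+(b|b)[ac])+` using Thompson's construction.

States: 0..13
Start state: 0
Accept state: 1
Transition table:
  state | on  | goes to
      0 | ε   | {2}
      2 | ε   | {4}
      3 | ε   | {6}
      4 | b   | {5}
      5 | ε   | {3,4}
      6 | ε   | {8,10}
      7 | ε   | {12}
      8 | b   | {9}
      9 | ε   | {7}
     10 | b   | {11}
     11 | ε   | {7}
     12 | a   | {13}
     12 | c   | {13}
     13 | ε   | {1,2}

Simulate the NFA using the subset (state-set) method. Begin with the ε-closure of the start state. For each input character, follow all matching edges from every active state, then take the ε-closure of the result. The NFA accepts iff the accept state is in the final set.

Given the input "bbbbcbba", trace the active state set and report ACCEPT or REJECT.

initial (ε-close {0}): {0,2,4}
'b' @ 1: {3,4,5,6,8,10}
'b' @ 2: {3,4,5,6,7,8,9,10,11,12}
'b' @ 3: {3,4,5,6,7,8,9,10,11,12}
'b' @ 4: {3,4,5,6,7,8,9,10,11,12}
'c' @ 5: {1,2,4,13}  [accepting]
'b' @ 6: {3,4,5,6,8,10}
'b' @ 7: {3,4,5,6,7,8,9,10,11,12}
'a' @ 8: {1,2,4,13}  [accepting]
after full input: {1,2,4,13}  (accept=1 in)

Answer: ACCEPT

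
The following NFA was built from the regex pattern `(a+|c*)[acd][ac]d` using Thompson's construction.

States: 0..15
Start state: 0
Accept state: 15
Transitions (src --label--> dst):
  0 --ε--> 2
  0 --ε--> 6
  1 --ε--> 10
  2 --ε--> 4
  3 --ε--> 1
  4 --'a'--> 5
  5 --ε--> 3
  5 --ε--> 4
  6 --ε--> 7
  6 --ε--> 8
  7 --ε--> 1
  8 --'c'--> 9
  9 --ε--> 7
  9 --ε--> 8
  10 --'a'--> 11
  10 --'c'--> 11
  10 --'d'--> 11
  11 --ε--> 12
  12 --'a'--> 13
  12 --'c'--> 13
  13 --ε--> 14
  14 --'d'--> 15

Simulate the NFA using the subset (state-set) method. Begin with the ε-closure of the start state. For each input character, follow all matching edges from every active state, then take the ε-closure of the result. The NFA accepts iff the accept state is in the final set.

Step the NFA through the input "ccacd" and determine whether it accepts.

initial (ε-close {0}): {0,1,2,4,6,7,8,10}
'c' @ 1: {1,7,8,9,10,11,12}
'c' @ 2: {1,7,8,9,10,11,12,13,14}
'a' @ 3: {11,12,13,14}
'c' @ 4: {13,14}
'd' @ 5: {15}  ✓accept
after full input: {15}  (accept=15 in)

Answer: ACCEPT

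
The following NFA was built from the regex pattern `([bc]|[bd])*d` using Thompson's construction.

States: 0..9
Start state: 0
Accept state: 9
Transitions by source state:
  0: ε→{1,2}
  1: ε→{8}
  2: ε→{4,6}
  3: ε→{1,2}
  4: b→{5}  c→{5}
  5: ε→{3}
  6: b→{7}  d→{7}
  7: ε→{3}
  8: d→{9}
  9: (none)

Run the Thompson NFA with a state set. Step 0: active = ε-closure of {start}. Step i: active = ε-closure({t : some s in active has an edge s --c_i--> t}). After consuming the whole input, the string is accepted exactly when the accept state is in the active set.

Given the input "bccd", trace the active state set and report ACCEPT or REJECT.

S₀ = ε-closure({0}) = {0,1,2,4,6,8}
'b' @ 1: {1,2,3,4,5,6,7,8}
'c' @ 2: {1,2,3,4,5,6,8}
'c' @ 3: {1,2,3,4,5,6,8}
'd' @ 4: {1,2,3,4,6,7,8,9}  ✓accept
after full input: {1,2,3,4,6,7,8,9}  (accept=9 in)

Answer: ACCEPT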